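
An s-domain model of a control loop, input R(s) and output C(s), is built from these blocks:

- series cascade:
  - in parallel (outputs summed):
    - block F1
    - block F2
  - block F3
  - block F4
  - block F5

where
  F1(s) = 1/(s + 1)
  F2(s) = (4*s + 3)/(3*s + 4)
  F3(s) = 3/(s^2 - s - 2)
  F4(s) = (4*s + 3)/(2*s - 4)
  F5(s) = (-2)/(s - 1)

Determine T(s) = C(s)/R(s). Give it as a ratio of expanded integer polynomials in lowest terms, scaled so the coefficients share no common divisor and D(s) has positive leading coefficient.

Step 1: add F1, F2 (parallel) = (4*s^2 + 10*s + 7)/(3*s^2 + 7*s + 4)
Step 2: series reduction of (F1+F2), F3, F4, F5; the result is T(s) itself (integer coefficients, no common factor, positive leading denominator coefficient)

Hence the answer: (-48*s^3 - 156*s^2 - 174*s - 63)/(3*s^6 - 5*s^5 - 15*s^4 + 17*s^3 + 28*s^2 - 12*s - 16)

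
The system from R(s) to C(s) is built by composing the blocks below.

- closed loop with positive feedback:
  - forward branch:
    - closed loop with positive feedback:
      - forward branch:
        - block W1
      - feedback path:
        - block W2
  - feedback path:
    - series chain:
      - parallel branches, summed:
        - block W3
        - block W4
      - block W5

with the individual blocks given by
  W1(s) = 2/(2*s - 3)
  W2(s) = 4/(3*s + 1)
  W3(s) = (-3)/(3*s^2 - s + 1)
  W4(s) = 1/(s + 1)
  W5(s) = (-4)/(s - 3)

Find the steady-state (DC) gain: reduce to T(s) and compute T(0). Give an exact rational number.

Reducing step by step:

Step 1. apply the feedback formula to W1, W2 = (6*s + 2)/(6*s^2 - 7*s - 11)
Step 2. parallel reduction of W3, W4 = (3*s^2 - 4*s - 2)/(3*s^3 + 2*s^2 + 1)
Step 3. reduce the series chain (W3+W4), W5 = (-12*s^2 + 16*s + 8)/(3*s^4 - 7*s^3 - 6*s^2 + s - 3)
Step 4. apply the feedback formula to [W1/(1-W1*W2)], ((W3+W4)*W5) = (18*s^5 - 36*s^4 - 50*s^3 - 6*s^2 - 16*s - 6)/(18*s^6 - 63*s^5 - 20*s^4 + 197*s^3 - 31*s^2 - 70*s + 17)
DC gain: substitute s = 0 into T(s) from step 4: T(0) = -6/17.

Answer: -6/17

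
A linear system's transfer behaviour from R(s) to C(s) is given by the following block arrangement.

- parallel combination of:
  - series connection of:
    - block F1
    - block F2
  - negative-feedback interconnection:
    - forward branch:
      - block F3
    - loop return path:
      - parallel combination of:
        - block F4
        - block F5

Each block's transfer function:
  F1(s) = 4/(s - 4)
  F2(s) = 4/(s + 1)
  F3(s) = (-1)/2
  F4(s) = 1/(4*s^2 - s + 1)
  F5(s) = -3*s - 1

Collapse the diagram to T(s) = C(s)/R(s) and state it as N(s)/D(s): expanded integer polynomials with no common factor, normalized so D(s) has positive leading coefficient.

[1] reduce the series chain F1, F2, giving 16/(s^2 - 3*s - 4)
[2] add F4, F5 (parallel), giving (-12*s^3 - s^2 - 2*s)/(4*s^2 - s + 1)
[3] feedback reduction of F3, (F4+F5), giving (-4*s^2 + s - 1)/(12*s^3 + 9*s^2 + 2)
[4] reduce the parallel group (F1*F2), [F3/(1+F3*(F4+F5))] - this is the overall T(s), already in the required normalized form

Hence the answer: (-4*s^4 + 205*s^3 + 156*s^2 - s + 36)/(12*s^5 - 27*s^4 - 75*s^3 - 34*s^2 - 6*s - 8)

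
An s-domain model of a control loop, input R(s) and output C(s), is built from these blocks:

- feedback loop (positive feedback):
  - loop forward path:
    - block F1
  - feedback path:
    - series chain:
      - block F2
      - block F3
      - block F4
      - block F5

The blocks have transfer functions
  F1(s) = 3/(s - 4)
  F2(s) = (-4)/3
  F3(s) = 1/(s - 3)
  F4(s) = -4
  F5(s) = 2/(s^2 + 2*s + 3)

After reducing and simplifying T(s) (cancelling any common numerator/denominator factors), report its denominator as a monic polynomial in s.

First reduce the diagram to T(s).

1. cascade F2, F3, F4, F5; result 32/(3*s^3 - 3*s^2 - 9*s - 27)
2. reduce the feedback loop with forward F1 and return (F2*F3*F4*F5); result (3*s^3 - 3*s^2 - 9*s - 27)/(s^4 - 5*s^3 + s^2 + 3*s + 4)
Step 2 gives the fully reduced T(s), with no common factor left to cancel. The denominator is already monic (leading coefficient 1).

Answer: s^4 - 5*s^3 + s^2 + 3*s + 4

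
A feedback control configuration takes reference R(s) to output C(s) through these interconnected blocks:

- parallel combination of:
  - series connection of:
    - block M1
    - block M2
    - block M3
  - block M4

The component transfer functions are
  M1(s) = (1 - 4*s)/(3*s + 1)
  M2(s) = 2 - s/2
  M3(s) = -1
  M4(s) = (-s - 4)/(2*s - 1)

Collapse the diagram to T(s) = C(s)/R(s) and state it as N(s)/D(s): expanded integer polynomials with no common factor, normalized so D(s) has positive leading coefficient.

Step 1: reduce the series chain M1, M2, M3; result (-4*s^2 + 17*s - 4)/(6*s + 2)
Step 2: add (M1*M2*M3), M4 (parallel): this yields T(s), and no further normalization is needed

Therefore the answer is (-8*s^3 + 32*s^2 - 51*s - 4)/(12*s^2 - 2*s - 2).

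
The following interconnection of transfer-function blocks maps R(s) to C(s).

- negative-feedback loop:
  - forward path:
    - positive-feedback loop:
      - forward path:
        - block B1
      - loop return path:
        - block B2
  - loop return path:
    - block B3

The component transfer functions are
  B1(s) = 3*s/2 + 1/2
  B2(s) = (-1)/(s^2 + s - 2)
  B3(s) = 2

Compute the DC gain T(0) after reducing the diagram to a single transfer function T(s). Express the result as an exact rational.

Answer: 2/7

Working:
Step 1: apply the feedback formula to B1, B2 -> (3*s^3 + 4*s^2 - 5*s - 2)/(2*s^2 + 5*s - 3)
Step 2: feedback reduction of [B1/(1-B1*B2)], B3 -> (3*s^3 + 4*s^2 - 5*s - 2)/(6*s^3 + 10*s^2 - 5*s - 7)
The step-2 result is T(s). Setting s = 0: T(0) = -2/(-7) = 2/7.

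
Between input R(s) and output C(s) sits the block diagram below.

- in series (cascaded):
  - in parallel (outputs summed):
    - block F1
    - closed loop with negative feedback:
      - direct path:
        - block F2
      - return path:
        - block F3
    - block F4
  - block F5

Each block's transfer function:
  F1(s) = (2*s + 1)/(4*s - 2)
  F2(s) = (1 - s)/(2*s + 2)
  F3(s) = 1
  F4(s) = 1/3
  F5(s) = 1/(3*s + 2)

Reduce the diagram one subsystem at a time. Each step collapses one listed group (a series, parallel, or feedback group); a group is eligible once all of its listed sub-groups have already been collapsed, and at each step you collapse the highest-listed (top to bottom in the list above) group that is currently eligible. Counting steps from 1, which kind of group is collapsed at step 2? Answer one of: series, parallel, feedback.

The answer is parallel.

Reasoning:
Step 1. reduce the feedback loop with forward F2 and return F3
Step 2. reduce the parallel group F1, [F2/(1+F2*F3)], F4
Step 3. series reduction of (F1+[F2/(1+F2*F3)]+F4), F5
Step 2: parallel.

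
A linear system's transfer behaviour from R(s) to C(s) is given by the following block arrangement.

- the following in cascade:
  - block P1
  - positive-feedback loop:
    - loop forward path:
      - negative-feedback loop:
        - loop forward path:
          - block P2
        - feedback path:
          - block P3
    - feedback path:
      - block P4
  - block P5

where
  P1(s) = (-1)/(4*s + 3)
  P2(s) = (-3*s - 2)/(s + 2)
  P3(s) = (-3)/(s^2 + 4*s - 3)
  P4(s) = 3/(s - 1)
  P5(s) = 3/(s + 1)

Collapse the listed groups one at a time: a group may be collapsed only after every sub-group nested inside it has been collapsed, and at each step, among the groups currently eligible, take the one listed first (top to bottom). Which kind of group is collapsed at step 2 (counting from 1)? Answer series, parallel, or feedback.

Answer: feedback

Working:
Step 1: reduce the feedback loop with forward P2 and return P3
Step 2: reduce the feedback loop with forward [P2/(1+P2*P3)] and return P4
Step 3: reduce the series chain P1, [[P2/(1+P2*P3)]/(1-[P2/(1+P2*P3)]*P4)], P5
Step 2: feedback.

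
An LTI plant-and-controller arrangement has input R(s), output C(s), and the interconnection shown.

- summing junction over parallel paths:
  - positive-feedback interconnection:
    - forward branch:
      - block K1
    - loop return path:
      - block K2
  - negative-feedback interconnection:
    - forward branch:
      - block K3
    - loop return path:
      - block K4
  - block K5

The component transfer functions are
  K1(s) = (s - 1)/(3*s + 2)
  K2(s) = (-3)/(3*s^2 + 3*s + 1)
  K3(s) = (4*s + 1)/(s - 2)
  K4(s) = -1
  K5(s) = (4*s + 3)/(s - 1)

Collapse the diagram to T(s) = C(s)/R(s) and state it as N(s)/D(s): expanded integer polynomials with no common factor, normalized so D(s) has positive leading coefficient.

Step 1 - collapse the loop (K1 forward, K2 return) gives (3*s^3 - 2*s - 1)/(9*s^3 + 15*s^2 + 12*s - 1)
Step 2 - close the feedback loop around K3, K4 gives (-4*s - 1)/(3*s + 3)
Step 3 - parallel reduction of [K1/(1-K1*K2)], [K3/(1+K3*K4)], K5: this yields T(s), and no further normalization is needed

Hence the answer: (81*s^5 + 336*s^4 + 531*s^3 + 427*s^2 + 102*s - 7)/(27*s^5 + 45*s^4 + 9*s^3 - 48*s^2 - 36*s + 3)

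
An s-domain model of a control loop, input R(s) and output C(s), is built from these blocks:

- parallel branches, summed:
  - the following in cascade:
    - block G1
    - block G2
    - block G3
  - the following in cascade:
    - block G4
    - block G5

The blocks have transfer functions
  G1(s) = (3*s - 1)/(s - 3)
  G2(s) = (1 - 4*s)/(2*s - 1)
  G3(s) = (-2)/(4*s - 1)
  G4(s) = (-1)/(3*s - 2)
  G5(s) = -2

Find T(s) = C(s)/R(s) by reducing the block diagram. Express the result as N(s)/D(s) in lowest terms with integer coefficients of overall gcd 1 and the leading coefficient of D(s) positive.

The answer is (22*s^2 - 32*s + 10)/(6*s^3 - 25*s^2 + 23*s - 6).

Reasoning:
Step 1 - reduce the series chain G1, G2, G3; result (6*s - 2)/(2*s^2 - 7*s + 3)
Step 2 - combine G4, G5 in series; result 2/(3*s - 2)
Step 3 - add (G1*G2*G3), (G4*G5) (parallel), which is the overall transfer function T(s) = C(s)/R(s) in lowest terms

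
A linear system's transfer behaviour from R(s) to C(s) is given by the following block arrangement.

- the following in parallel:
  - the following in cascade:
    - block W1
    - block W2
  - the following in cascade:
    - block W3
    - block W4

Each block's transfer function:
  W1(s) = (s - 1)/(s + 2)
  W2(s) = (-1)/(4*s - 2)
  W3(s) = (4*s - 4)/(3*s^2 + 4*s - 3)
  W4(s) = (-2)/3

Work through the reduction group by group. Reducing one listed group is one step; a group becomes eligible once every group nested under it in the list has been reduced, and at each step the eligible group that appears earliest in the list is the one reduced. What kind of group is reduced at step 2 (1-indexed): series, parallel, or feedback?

Answer: series

Working:
[1] series reduction of W1, W2
[2] cascade W3, W4
[3] parallel reduction of (W1*W2), (W3*W4)
The group at step 2 is a series group.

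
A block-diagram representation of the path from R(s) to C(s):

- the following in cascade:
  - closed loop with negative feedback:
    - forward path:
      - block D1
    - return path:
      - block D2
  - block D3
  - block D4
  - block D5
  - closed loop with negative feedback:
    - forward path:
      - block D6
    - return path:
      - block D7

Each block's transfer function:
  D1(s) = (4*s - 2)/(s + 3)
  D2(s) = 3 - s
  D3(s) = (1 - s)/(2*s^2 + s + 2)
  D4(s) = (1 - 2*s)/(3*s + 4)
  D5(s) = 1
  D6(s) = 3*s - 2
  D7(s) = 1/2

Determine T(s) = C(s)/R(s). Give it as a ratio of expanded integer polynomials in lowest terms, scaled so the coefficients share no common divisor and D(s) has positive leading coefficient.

Step 1: close the feedback loop around D1, D2 -> (2 - 4*s)/(4*s^2 - 15*s + 3)
Step 2: apply the feedback formula to D6, D7 -> (6*s - 4)/(3*s)
Step 3: combine [D1/(1+D1*D2)], D3, D4, D5, [D6/(1+D6*D7)] in series; the result is T(s) itself (integer coefficients, no common factor, positive leading denominator coefficient)

Therefore the answer is (-48*s^4 + 128*s^3 - 124*s^2 + 52*s - 8)/(72*s^6 - 138*s^5 - 321*s^4 - 255*s^3 - 270*s^2 + 72*s).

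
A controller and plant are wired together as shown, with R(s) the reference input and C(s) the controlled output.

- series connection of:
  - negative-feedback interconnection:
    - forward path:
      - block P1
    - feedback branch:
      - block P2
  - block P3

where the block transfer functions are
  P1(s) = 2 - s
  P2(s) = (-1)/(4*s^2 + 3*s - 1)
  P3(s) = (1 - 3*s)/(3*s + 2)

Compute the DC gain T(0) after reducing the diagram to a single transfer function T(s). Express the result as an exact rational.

Step 1: collapse the loop (P1 forward, P2 return), giving (-4*s^3 + 5*s^2 + 7*s - 2)/(4*s^2 + 4*s - 3)
Step 2: multiply [P1/(1+P1*P2)], P3 (series), giving (12*s^4 - 19*s^3 - 16*s^2 + 13*s - 2)/(12*s^3 + 20*s^2 - s - 6)
Step 2 gives the overall T(s). Then T(0) = -2/(-6) = 1/3.

Hence the answer: 1/3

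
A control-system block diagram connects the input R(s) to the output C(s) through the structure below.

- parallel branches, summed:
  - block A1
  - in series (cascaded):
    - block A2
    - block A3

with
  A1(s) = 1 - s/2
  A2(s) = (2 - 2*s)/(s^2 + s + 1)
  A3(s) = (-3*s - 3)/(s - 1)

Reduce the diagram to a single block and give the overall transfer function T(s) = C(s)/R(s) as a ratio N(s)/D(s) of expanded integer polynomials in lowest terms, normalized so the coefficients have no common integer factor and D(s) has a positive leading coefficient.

Step 1 - cascade A2, A3 gives (6*s + 6)/(s^2 + s + 1)
Step 2 - add A1, (A2*A3) (parallel), which is the overall transfer function T(s) = C(s)/R(s) in lowest terms

Final answer: (-s^3 + s^2 + 13*s + 14)/(2*s^2 + 2*s + 2)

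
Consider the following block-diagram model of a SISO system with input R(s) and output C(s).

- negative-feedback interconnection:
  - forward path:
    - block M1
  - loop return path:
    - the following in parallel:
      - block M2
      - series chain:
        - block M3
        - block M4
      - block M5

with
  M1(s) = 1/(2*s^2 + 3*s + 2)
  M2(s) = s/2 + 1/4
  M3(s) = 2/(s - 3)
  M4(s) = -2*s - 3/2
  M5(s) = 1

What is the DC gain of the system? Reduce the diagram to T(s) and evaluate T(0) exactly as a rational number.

Answer: 4/17

Working:
[1] series reduction of M3, M4: (-4*s - 3)/(s - 3)
[2] reduce the parallel group M2, (M3*M4), M5: (2*s^2 - 17*s - 27)/(4*s - 12)
[3] collapse the loop (M1 forward, (M2+(M3*M4)+M5) return): (4*s - 12)/(8*s^3 - 10*s^2 - 45*s - 51)
Step 3 gives the overall T(s). Then T(0) = -12/(-51) = 4/17.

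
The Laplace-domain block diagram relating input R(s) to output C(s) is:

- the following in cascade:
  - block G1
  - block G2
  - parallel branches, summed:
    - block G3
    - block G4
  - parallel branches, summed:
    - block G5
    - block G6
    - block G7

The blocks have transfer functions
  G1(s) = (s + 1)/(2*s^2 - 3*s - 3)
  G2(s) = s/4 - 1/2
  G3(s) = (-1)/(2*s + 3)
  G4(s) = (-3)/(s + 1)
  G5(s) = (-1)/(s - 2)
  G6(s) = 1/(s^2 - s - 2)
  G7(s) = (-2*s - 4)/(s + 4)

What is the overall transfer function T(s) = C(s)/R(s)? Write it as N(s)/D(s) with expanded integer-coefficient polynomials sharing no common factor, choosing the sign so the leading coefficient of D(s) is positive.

Step 1: sum the parallel branches G3, G4; result (-7*s - 10)/(2*s^2 + 5*s + 3)
Step 2: sum the parallel branches G5, G6, G7; result (-2*s^3 - 3*s^2 + 4*s + 8)/(s^3 + 3*s^2 - 6*s - 8)
Step 3: cascade G1, G2, (G3+G4), (G5+G6+G7): this yields T(s), and no further normalization is needed

Answer: (14*s^4 + 41*s^3 + 2*s^2 - 96*s - 80)/(16*s^5 + 80*s^4 + 4*s^3 - 336*s^2 - 420*s - 144)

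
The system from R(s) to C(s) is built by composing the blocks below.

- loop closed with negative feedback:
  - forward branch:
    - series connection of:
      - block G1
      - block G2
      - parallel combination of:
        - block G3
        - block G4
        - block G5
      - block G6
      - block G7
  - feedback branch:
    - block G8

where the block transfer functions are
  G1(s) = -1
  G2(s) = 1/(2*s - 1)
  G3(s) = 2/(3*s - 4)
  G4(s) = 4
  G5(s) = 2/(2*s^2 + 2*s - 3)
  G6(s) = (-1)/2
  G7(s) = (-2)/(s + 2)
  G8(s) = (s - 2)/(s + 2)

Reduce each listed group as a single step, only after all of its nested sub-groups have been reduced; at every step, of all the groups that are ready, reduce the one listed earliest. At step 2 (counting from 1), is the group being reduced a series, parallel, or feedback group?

Step 1 - parallel reduction of G3, G4, G5
Step 2 - series reduction of G1, G2, (G3+G4+G5), G6, G7
Step 3 - feedback reduction of (G1*G2*(G3+G4+G5)*G6*G7), G8
Step 2 collapses a series group.

Therefore the answer is series.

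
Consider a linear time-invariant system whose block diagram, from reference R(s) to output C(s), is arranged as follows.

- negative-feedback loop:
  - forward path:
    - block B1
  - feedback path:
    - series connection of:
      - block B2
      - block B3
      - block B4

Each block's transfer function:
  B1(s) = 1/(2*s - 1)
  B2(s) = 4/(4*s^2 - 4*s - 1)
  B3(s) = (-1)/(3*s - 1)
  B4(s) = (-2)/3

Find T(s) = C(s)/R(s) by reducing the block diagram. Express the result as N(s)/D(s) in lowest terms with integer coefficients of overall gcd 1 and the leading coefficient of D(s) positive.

First reduce the diagram to T(s).

(1) multiply B2, B3, B4 (series) gives 8/(36*s^3 - 48*s^2 + 3*s + 3)
(2) close the feedback loop around B1, (B2*B3*B4); the result is T(s) itself (integer coefficients, no common factor, positive leading denominator coefficient)

Answer: (36*s^3 - 48*s^2 + 3*s + 3)/(72*s^4 - 132*s^3 + 54*s^2 + 3*s + 5)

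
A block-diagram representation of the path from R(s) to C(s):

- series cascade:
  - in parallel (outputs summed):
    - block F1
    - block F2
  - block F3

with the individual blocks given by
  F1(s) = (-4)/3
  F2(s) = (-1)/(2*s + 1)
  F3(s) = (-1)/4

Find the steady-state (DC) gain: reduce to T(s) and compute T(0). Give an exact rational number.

Step 1 - sum the parallel branches F1, F2 gives (-8*s - 7)/(6*s + 3)
Step 2 - reduce the series chain (F1+F2), F3 gives (8*s + 7)/(24*s + 12)
Evaluating the step-2 result (the overall T(s)) at s = 0 gives T(0) = 7/12.

Hence the answer: 7/12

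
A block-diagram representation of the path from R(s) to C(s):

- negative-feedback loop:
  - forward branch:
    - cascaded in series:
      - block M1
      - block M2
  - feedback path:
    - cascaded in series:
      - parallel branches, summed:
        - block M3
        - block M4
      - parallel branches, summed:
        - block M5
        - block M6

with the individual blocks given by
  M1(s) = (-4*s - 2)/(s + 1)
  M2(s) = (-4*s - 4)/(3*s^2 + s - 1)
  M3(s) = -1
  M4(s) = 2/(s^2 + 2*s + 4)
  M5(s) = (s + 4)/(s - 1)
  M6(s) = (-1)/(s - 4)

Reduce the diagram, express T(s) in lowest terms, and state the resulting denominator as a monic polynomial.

The answer is s^6 - 8*s^5 - 34*s^4/3 + 197*s^3/3 + 670*s^2/3 + 764*s/3 + 224/3.

Reasoning:
[1] combine M1, M2 in series = (16*s + 8)/(3*s^2 + s - 1)
[2] sum the parallel branches M3, M4 = (-s^2 - 2*s - 2)/(s^2 + 2*s + 4)
[3] parallel reduction of M5, M6 = (s^2 - s - 15)/(s^2 - 5*s + 4)
[4] reduce the series chain (M3+M4), (M5+M6) = (-s^4 - s^3 + 15*s^2 + 32*s + 30)/(s^4 - 3*s^3 - 2*s^2 - 12*s + 16)
[5] apply the feedback formula to (M1*M2), ((M3+M4)*(M5+M6)) = (16*s^5 - 40*s^4 - 56*s^3 - 208*s^2 + 160*s + 128)/(3*s^6 - 24*s^5 - 34*s^4 + 197*s^3 + 670*s^2 + 764*s + 224)
The result of step 5 is T(s) in lowest terms. Its denominator has leading coefficient 3; dividing the denominator through by 3 makes it monic.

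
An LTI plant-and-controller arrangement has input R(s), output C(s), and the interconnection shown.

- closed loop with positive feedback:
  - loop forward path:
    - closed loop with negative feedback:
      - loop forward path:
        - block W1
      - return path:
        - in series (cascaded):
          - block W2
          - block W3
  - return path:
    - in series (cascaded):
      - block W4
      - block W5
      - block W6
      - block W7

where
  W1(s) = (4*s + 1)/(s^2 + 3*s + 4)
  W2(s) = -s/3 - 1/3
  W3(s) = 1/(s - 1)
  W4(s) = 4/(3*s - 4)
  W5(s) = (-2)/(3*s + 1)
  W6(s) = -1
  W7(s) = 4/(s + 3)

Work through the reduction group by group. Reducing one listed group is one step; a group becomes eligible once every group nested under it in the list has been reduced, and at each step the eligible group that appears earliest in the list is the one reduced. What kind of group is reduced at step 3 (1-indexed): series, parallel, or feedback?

Reducing step by step:

(1) combine W2, W3 in series
(2) apply the feedback formula to W1, (W2*W3)
(3) series reduction of W4, W5, W6, W7
(4) reduce the feedback loop with forward [W1/(1+W1*(W2*W3))] and return (W4*W5*W6*W7)
Step 3: series.

Answer: series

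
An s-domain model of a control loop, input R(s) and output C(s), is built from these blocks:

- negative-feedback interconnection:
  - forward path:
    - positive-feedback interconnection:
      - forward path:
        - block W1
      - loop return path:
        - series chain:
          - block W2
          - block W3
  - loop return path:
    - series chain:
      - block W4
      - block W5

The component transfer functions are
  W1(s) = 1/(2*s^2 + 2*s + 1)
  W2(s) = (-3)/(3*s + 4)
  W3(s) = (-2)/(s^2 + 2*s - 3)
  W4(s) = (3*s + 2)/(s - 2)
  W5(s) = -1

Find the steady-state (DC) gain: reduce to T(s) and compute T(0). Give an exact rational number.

First reduce the diagram to T(s).

Step 1. reduce the series chain W2, W3; result 6/(3*s^3 + 10*s^2 - s - 12)
Step 2. collapse the loop (W1 forward, (W2*W3) return); result (3*s^3 + 10*s^2 - s - 12)/(6*s^5 + 26*s^4 + 21*s^3 - 16*s^2 - 25*s - 18)
Step 3. reduce the series chain W4, W5; result (-3*s - 2)/(s - 2)
Step 4. collapse the loop ([W1/(1-W1*(W2*W3))] forward, (W4*W5) return); result (3*s^4 + 4*s^3 - 21*s^2 - 10*s + 24)/(6*s^6 + 14*s^5 - 40*s^4 - 94*s^3 - 10*s^2 + 70*s + 60)
That last expression is T(s); at s = 0 only the constant terms survive, so T(0) = 24/60 = 2/5.

Answer: 2/5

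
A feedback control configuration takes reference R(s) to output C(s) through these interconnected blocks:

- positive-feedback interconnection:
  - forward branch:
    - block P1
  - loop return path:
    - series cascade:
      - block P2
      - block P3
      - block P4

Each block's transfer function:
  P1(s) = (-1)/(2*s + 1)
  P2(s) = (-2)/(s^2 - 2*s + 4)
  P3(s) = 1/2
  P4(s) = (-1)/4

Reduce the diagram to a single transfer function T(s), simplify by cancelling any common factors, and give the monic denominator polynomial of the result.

Step 1. combine P2, P3, P4 in series; result 1/(4*s^2 - 8*s + 16)
Step 2. reduce the feedback loop with forward P1 and return (P2*P3*P4); result (-4*s^2 + 8*s - 16)/(8*s^3 - 12*s^2 + 24*s + 17)
No further cancellation is possible in the step-2 result, so that is T(s). Its denominator becomes monic after dividing by the leading coefficient 8.

Answer: s^3 - 3*s^2/2 + 3*s + 17/8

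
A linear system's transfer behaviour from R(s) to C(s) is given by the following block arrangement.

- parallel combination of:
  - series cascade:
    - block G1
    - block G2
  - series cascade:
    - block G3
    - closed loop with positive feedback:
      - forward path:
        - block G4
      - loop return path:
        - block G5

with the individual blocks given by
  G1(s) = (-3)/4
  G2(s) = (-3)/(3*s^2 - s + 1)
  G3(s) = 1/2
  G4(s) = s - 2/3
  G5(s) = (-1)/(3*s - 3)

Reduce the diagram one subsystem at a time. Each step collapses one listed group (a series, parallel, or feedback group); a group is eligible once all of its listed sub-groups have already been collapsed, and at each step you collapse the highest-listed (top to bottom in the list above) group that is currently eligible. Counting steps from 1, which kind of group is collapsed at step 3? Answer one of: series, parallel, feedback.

Step 1 - combine G1, G2 in series
Step 2 - reduce the feedback loop with forward G4 and return G5
Step 3 - series reduction of G3, [G4/(1-G4*G5)]
Step 4 - sum the parallel branches (G1*G2), (G3*[G4/(1-G4*G5)])
So the answer for step 3 is series.

Answer: series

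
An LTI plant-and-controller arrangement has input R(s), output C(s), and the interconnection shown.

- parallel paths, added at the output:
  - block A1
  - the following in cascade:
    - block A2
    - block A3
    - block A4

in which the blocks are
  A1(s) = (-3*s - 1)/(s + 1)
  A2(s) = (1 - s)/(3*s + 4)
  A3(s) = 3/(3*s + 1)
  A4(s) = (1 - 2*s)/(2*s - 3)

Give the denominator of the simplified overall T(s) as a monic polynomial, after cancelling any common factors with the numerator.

Step 1. cascade A2, A3, A4 -> (6*s^2 - 9*s + 3)/(18*s^3 + 3*s^2 - 37*s - 12)
Step 2. reduce the parallel group A1, (A2*A3*A4) -> (-54*s^4 - 21*s^3 + 105*s^2 + 67*s + 15)/(18*s^4 + 21*s^3 - 34*s^2 - 49*s - 12)
Step 2 gives the fully reduced T(s), with no common factor left to cancel. The denominator's leading coefficient is 18, so divide each of its coefficients by 18 to get the monic form.

Answer: s^4 + 7*s^3/6 - 17*s^2/9 - 49*s/18 - 2/3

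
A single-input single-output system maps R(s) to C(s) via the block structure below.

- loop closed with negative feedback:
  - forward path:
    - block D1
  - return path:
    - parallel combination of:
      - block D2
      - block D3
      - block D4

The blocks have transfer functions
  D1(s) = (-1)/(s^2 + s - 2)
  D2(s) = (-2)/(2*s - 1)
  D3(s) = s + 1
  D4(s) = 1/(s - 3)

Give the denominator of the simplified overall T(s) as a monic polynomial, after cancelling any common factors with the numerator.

Step 1: sum the parallel branches D2, D3, D4 gives (2*s^3 - 5*s^2 - 4*s + 8)/(2*s^2 - 7*s + 3)
Step 2: collapse the loop (D1 forward, (D2+D3+D4) return) gives (-2*s^2 + 7*s - 3)/(2*s^4 - 7*s^3 - 3*s^2 + 21*s - 14)
That last expression is T(s), already simplified. Scaling its denominator by 1/2 (the reciprocal of the leading coefficient) yields the monic denominator.

Therefore the answer is s^4 - 7*s^3/2 - 3*s^2/2 + 21*s/2 - 7.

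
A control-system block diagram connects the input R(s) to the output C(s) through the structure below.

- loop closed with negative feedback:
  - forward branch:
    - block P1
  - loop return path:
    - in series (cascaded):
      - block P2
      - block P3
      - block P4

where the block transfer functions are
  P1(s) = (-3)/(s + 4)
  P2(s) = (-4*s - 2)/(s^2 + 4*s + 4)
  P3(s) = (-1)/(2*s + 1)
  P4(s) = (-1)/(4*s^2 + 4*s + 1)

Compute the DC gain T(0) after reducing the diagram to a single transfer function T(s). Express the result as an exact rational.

1. multiply P2, P3, P4 (series) -> (-2)/(4*s^4 + 20*s^3 + 33*s^2 + 20*s + 4)
2. collapse the loop (P1 forward, (P2*P3*P4) return) -> (-12*s^4 - 60*s^3 - 99*s^2 - 60*s - 12)/(4*s^5 + 36*s^4 + 113*s^3 + 152*s^2 + 84*s + 22)
That last expression is T(s); at s = 0 only the constant terms survive, so T(0) = -12/22 = -6/11.

Hence the answer: -6/11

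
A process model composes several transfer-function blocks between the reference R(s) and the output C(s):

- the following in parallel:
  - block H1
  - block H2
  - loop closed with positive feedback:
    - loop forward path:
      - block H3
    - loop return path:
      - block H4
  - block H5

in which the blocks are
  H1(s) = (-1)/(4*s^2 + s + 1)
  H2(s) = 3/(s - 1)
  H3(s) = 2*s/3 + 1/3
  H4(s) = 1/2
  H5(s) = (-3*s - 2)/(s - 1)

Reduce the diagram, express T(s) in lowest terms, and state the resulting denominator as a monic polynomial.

The answer is s^4 - 13*s^3/4 + 15*s^2/8 - s/4 + 5/8.

Reasoning:
1. reduce the feedback loop with forward H3 and return H4, giving (-4*s - 2)/(2*s - 5)
2. combine H1, H2, [H3/(1-H3*H4)], H5 in parallel, giving (-40*s^4 + 66*s^3 - 5*s^2 + 23*s - 8)/(8*s^4 - 26*s^3 + 15*s^2 - 2*s + 5)
No further cancellation is possible in the step-2 result, so that is T(s). Its denominator becomes monic after dividing by the leading coefficient 8.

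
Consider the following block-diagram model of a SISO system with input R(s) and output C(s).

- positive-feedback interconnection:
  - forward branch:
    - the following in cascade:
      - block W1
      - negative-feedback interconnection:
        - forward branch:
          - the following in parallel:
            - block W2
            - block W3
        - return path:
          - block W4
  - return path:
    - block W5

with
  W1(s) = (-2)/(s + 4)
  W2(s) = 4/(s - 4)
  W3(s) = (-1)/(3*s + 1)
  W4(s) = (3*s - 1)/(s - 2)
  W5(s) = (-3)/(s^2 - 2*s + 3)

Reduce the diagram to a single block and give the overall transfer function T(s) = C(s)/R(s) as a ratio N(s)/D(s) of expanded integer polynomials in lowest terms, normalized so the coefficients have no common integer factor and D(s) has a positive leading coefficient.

The answer is (-22*s^4 + 72*s^3 - 90*s^2 + 20*s + 96)/(3*s^6 + 22*s^5 + 48*s^4 + 18*s^3 - 29*s^2 + 456*s + 96).

Reasoning:
Step 1. reduce the parallel group W2, W3 -> (11*s + 8)/(3*s^2 - 11*s - 4)
Step 2. feedback reduction of (W2+W3), W4 -> (11*s^2 - 14*s - 16)/(3*s^3 + 16*s^2 + 31*s)
Step 3. cascade W1, [(W2+W3)/(1+(W2+W3)*W4)] -> (-22*s^2 + 28*s + 32)/(3*s^4 + 28*s^3 + 95*s^2 + 124*s)
Step 4. apply the feedback formula to (W1*[(W2+W3)/(1+(W2+W3)*W4)]), W5 - this is the overall T(s), already in the required normalized form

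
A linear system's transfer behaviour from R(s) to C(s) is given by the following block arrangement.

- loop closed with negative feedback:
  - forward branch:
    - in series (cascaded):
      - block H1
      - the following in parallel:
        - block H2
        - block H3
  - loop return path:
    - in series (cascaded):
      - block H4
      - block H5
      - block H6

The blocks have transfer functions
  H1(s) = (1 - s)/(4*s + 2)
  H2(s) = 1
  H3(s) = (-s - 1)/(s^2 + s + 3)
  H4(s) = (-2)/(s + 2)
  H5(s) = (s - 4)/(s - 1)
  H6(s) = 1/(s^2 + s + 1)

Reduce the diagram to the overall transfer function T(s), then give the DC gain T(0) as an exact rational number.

Step 1. add H2, H3 (parallel) = (s^2 + 2)/(s^2 + s + 3)
Step 2. series reduction of H1, (H2+H3) = (-s^3 + s^2 - 2*s + 2)/(4*s^3 + 6*s^2 + 14*s + 6)
Step 3. cascade H4, H5, H6 = (8 - 2*s)/(s^4 + 2*s^3 - s - 2)
Step 4. apply the feedback formula to (H1*(H2+H3)), (H4*H5*H6) = (-s^6 - 2*s^5 - 2*s^4 - 3*s^3 + 2*s^2 + 2*s + 4)/(4*s^6 + 18*s^5 + 44*s^4 + 76*s^3 + 64*s^2 + 50*s - 4)
The step-4 result is T(s). Setting s = 0: T(0) = 4/(-4) = -1.

Final answer: -1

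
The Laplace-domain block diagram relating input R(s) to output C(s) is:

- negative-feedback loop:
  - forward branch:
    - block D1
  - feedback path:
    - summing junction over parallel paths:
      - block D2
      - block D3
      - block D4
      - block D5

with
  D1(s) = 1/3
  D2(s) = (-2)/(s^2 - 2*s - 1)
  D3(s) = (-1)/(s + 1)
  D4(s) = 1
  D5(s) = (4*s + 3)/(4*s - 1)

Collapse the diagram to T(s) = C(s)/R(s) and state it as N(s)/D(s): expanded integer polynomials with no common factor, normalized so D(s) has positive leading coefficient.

(1) combine D2, D3, D4, D5 in parallel; result (8*s^4 - 10*s^3 - 25*s^2 - 18*s - 1)/(4*s^4 - 5*s^3 - 11*s^2 - s + 1)
(2) apply the feedback formula to D1, (D2+D3+D4+D5) - this is the overall T(s), already in the required normalized form

Therefore the answer is (4*s^4 - 5*s^3 - 11*s^2 - s + 1)/(20*s^4 - 25*s^3 - 58*s^2 - 21*s + 2).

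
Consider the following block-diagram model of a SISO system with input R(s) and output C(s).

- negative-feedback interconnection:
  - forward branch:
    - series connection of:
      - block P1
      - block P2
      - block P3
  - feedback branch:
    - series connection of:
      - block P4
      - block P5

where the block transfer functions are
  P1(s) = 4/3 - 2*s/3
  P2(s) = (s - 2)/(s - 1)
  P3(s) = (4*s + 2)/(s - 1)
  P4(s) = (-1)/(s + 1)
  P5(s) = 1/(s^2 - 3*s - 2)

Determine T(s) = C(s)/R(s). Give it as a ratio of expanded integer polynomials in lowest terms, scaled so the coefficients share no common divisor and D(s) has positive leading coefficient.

Reducing step by step:

1. series reduction of P1, P2, P3 = (-8*s^3 + 28*s^2 - 16*s - 16)/(3*s^2 - 6*s + 3)
2. multiply P4, P5 (series) = (-1)/(s^3 - 2*s^2 - 5*s - 2)
3. feedback reduction of (P1*P2*P3), (P4*P5); the result is T(s) itself (integer coefficients, no common factor, positive leading denominator coefficient)

Answer: (-8*s^6 + 44*s^5 - 32*s^4 - 108*s^3 + 56*s^2 + 112*s + 32)/(3*s^5 - 12*s^4 + 8*s^3 - 10*s^2 + 13*s + 10)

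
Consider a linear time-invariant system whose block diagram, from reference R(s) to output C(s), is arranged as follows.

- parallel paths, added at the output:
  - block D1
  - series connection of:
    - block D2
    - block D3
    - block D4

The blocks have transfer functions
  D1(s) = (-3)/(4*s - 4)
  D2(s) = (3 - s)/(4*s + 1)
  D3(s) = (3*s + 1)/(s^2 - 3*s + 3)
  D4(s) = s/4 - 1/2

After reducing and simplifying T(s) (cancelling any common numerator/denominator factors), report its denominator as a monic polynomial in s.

Reducing step by step:

Step 1. multiply D2, D3, D4 (series); result (-3*s^3 + 14*s^2 - 13*s - 6)/(16*s^3 - 44*s^2 + 36*s + 12)
Step 2. combine D1, (D2*D3*D4) in parallel; result (-3*s^4 + 5*s^3 + 6*s^2 - 20*s - 3)/(16*s^4 - 60*s^3 + 80*s^2 - 24*s - 12)
The result of step 2 is T(s) in lowest terms. Its denominator has leading coefficient 16; dividing the denominator through by 16 makes it monic.

Answer: s^4 - 15*s^3/4 + 5*s^2 - 3*s/2 - 3/4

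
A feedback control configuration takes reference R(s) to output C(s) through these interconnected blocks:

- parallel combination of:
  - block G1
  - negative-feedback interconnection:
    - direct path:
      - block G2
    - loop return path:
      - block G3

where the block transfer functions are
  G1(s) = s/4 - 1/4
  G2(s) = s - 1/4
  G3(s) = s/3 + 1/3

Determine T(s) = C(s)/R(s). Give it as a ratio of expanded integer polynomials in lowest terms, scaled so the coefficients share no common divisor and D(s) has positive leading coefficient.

Step 1: collapse the loop (G2 forward, G3 return) gives (12*s - 3)/(4*s^2 + 3*s + 11)
Step 2: parallel reduction of G1, [G2/(1+G2*G3)], which is the overall transfer function T(s) = C(s)/R(s) in lowest terms

Therefore the answer is (4*s^3 - s^2 + 56*s - 23)/(16*s^2 + 12*s + 44).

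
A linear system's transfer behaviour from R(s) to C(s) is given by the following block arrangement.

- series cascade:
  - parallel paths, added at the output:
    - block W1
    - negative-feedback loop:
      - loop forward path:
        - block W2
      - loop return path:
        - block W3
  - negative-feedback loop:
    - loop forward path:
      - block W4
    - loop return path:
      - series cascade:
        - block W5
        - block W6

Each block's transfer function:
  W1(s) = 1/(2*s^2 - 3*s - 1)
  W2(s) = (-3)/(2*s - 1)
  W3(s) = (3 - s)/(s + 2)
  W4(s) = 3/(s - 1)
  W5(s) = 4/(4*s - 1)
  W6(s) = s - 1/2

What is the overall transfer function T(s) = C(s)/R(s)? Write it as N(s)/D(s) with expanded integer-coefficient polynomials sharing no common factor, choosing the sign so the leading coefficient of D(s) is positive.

Step 1 - feedback reduction of W2, W3: (-3*s - 6)/(2*s^2 + 6*s - 11)
Step 2 - sum the parallel branches W1, [W2/(1+W2*W3)]: (-6*s^3 - s^2 + 27*s - 5)/(4*s^4 + 6*s^3 - 42*s^2 + 27*s + 11)
Step 3 - series reduction of W5, W6: (4*s - 2)/(4*s - 1)
Step 4 - collapse the loop (W4 forward, (W5*W6) return): (12*s - 3)/(4*s^2 + 7*s - 5)
Step 5 - multiply (W1+[W2/(1+W2*W3)]), [W4/(1+W4*(W5*W6))] (series) - this is the overall T(s), already in the required normalized form

Answer: (-72*s^4 + 6*s^3 + 327*s^2 - 141*s + 15)/(16*s^6 + 52*s^5 - 146*s^4 - 216*s^3 + 443*s^2 - 58*s - 55)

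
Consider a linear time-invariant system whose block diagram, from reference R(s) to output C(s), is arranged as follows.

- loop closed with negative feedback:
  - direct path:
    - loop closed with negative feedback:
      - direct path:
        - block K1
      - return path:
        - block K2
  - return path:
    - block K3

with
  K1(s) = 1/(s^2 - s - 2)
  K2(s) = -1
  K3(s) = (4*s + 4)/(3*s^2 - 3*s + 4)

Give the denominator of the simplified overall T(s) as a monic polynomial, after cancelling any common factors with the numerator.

Answer: s^4 - 2*s^3 - 2*s^2/3 + 3*s - 8/3

Working:
Step 1. feedback reduction of K1, K2 gives 1/(s^2 - s - 3)
Step 2. feedback reduction of [K1/(1+K1*K2)], K3 gives (3*s^2 - 3*s + 4)/(3*s^4 - 6*s^3 - 2*s^2 + 9*s - 8)
T(s) is the step-2 result (common factors already cancelled). Leading coefficient of the denominator: 3. Divide through by 3 for the monic polynomial.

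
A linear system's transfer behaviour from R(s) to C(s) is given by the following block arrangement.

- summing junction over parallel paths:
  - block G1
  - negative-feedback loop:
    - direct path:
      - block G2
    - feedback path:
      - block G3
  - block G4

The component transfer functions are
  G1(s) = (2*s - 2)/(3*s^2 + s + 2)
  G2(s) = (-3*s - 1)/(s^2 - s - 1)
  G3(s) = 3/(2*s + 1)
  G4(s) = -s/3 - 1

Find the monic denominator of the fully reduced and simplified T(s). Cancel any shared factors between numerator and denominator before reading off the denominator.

Step 1. feedback reduction of G2, G3; result (-6*s^2 - 5*s - 1)/(2*s^3 - s^2 - 12*s - 4)
Step 2. sum the parallel branches G1, [G2/(1+G2*G3)], G4; result (-6*s^6 - 17*s^5 - 6*s^4 + 44*s^3 - 20*s^2 + 107*s + 42)/(18*s^5 - 3*s^4 - 99*s^3 - 78*s^2 - 84*s - 24)
That last expression is T(s), already simplified. Scaling its denominator by 1/18 (the reciprocal of the leading coefficient) yields the monic denominator.

Final answer: s^5 - s^4/6 - 11*s^3/2 - 13*s^2/3 - 14*s/3 - 4/3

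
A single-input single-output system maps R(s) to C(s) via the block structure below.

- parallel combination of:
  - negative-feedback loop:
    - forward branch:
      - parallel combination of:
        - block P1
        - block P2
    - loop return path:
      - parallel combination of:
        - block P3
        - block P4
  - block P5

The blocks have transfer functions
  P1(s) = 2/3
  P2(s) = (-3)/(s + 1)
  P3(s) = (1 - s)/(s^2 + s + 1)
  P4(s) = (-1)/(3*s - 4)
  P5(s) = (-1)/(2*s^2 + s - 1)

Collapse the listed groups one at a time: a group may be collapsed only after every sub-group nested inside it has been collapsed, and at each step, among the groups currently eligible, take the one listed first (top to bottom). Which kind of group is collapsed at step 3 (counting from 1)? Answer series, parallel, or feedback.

Step 1. sum the parallel branches P1, P2
Step 2. sum the parallel branches P3, P4
Step 3. close the feedback loop around (P1+P2), (P3+P4)
Step 4. add [(P1+P2)/(1+(P1+P2)*(P3+P4))], P5 (parallel)
Step 3 collapses a feedback group.

Therefore the answer is feedback.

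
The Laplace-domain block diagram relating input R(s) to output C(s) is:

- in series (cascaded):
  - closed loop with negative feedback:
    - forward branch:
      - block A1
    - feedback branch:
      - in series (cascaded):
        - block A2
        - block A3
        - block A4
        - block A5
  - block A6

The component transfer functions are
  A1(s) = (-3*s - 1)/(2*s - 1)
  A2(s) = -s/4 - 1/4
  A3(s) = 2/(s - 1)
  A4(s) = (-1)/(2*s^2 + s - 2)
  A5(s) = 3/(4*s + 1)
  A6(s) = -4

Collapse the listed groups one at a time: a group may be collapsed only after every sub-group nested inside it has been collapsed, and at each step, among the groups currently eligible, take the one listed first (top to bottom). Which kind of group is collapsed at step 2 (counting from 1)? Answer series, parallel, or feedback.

Step 1. series reduction of A2, A3, A4, A5
Step 2. feedback reduction of A1, (A2*A3*A4*A5)
Step 3. reduce the series chain [A1/(1+A1*(A2*A3*A4*A5))], A6
Step 2 collapses a feedback group.

Answer: feedback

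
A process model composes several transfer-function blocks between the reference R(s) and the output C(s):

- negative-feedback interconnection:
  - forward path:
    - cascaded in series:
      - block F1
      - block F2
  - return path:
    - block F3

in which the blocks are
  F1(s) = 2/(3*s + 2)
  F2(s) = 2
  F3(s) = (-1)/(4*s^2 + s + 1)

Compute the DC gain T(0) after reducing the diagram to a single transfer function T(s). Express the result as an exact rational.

First reduce the diagram to T(s).

Step 1: combine F1, F2 in series: 4/(3*s + 2)
Step 2: apply the feedback formula to (F1*F2), F3: (16*s^2 + 4*s + 4)/(12*s^3 + 11*s^2 + 5*s - 2)
Step 2 gives the overall T(s). Then T(0) = 4/(-2) = -2.

Answer: -2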